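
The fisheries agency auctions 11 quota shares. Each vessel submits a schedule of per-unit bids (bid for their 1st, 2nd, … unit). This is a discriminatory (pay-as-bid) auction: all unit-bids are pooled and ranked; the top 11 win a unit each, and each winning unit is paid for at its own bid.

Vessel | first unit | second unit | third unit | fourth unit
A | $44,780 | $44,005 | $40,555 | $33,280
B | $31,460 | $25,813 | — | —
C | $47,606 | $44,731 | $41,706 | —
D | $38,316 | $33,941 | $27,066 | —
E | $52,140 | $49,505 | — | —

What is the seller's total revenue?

Merging the schedules and taking the best 11: 52,140 (E-1), 49,505 (E-2), 47,606 (C-1), 44,780 (A-1), 44,731 (C-2), 44,005 (A-2), 41,706 (C-3), 40,555 (A-3), 38,316 (D-1), 33,941 (D-2), 33,280 (A-4)
Next rejected bid: $31,460 (not a price — pay-as-bid).
Each winning unit pays its own bid.
Revenue = 52,140 + 49,505 + 47,606 + 44,780 + 44,731 + 44,005 + 41,706 + 40,555 + 38,316 + 33,941 + 33,280 = $470,565.

Total revenue: $470,565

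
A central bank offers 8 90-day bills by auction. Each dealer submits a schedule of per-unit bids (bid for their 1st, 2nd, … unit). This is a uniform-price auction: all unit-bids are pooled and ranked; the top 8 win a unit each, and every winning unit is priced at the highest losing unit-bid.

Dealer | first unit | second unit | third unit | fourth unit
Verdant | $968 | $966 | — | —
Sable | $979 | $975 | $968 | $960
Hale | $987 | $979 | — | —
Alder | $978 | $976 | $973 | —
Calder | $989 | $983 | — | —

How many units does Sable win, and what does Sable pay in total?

All unit-bids, highest first — top 8: 989 (Calder-1), 987 (Hale-1), 983 (Calder-2), 979 (Sable-1), 979 (Hale-2), 978 (Alder-1), 976 (Alder-2), 975 (Sable-2)
The (k+1)-th unit-bid is $973.
Sable wins 2 unit(s) at $973 each.

Sable: 2 units, pays $1,946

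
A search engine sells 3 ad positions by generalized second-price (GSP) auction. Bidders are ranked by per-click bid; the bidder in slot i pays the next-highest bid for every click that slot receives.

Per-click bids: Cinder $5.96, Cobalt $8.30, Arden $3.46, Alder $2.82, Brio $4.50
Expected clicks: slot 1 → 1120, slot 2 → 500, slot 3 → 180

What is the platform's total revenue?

Total revenue: $9548.00

Per-click bids in order: $8.30 (Cobalt) > $5.96 (Cinder) > $4.50 (Brio) > $3.46 (Arden) > …
Slot 1: Cobalt pays $5.96 × 1120 = $6675.20
Slot 2: Cinder pays $4.50 × 500 = $2250.00
Slot 3: Brio pays $3.46 × 180 = $622.80
Total = $9548.00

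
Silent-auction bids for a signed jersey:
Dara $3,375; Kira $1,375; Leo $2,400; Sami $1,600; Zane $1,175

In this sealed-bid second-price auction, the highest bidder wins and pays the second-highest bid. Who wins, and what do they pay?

Dara pays $2,400

Bids in order: 3,375 (Dara) > 2,400 (Leo) > 1,600 (Sami) > 1,375 (Kira) > 1,175 (Zane)
Second-price: Dara pays Leo's bid of $2,400.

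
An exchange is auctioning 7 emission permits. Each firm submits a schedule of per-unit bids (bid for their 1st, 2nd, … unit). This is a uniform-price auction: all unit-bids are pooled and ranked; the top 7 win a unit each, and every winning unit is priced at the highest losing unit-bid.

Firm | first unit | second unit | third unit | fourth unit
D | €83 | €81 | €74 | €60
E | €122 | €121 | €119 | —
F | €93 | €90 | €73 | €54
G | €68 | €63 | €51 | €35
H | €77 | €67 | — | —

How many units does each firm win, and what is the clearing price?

Pooled unit-bids ranked (top 7): 122 (E-1), 121 (E-2), 119 (E-3), 93 (F-1), 90 (F-2), 83 (D-1), 81 (D-2)
The (k+1)-th unit-bid is €77.
Allocation: D 2, E 3, F 2.

D 2, E 3, F 2; clearing price €77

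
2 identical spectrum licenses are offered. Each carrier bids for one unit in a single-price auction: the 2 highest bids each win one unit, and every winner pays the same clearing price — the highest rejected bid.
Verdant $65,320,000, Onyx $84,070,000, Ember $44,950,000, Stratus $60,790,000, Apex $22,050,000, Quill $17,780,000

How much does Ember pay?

Ember pays $0

Sorting: 84,070,000 (Onyx), 65,320,000 (Verdant), 60,790,000 (Stratus), 44,950,000 (Ember), …
Winners (2 units): Onyx, Verdant.
First losing bid is Stratus's $60,790,000, which sets the uniform price.
Ember does not win → pays $0.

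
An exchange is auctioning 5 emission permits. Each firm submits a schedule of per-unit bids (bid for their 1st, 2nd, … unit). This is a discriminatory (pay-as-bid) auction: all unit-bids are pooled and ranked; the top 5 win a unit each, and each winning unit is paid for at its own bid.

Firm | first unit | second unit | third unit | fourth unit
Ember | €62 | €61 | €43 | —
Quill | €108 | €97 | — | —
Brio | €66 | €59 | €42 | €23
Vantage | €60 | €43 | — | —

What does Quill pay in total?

Pooled unit-bids ranked (top 5): 108 (Quill-1), 97 (Quill-2), 66 (Brio-1), 62 (Ember-1), 61 (Ember-2)
Next rejected bid: €60 (not a price — pay-as-bid).
Quill's winning unit-bids: 108 + 97 = €205.

Quill pays €205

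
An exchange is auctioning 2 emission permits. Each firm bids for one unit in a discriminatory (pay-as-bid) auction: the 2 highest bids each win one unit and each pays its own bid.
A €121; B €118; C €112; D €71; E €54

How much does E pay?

Bids ranked high→low: 121 (A), 118 (B), 112 (C), 71 (D), …
Top 2: A, B.
E does not win → €0.

E pays €0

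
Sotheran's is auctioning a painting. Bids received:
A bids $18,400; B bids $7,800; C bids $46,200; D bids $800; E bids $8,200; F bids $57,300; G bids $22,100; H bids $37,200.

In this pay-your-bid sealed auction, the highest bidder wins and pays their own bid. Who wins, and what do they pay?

F pays $57,300

Sorting bids: 57,300 (F) > 46,200 (C) > 37,200 (H) > 22,100 (G) > 18,400 (A) > 8,200 (E) > …
F has the highest bid and pays exactly that: $57,300.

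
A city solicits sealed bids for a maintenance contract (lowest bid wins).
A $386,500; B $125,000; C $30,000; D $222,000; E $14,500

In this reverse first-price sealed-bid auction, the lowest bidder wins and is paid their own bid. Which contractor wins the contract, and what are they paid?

E is paid $14,500

Bids in order: 14,500 (E) < 30,000 (C) < 125,000 (B) < 222,000 (D) < 386,500 (A)
E is lowest → is paid own bid, $14,500.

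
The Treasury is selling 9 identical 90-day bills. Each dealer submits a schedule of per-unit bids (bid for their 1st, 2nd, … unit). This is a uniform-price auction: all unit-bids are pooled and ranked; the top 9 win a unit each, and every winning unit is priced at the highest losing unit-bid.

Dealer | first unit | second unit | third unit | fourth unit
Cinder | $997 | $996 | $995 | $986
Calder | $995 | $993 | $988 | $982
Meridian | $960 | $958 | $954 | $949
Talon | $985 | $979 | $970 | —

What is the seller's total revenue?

Total revenue: $8,811

Pooled unit-bids ranked (top 9): 997 (Cinder-1), 996 (Cinder-2), 995 (Cinder-3), 995 (Calder-1), 993 (Calder-2), 988 (Calder-3), 986 (Cinder-4), 985 (Talon-1), 982 (Calder-4)
The (k+1)-th unit-bid is $979.
Allocation: Calder 4, Cinder 4, Talon 1. Every unit priced at $979.
Revenue = 9 × 979 = $8,811.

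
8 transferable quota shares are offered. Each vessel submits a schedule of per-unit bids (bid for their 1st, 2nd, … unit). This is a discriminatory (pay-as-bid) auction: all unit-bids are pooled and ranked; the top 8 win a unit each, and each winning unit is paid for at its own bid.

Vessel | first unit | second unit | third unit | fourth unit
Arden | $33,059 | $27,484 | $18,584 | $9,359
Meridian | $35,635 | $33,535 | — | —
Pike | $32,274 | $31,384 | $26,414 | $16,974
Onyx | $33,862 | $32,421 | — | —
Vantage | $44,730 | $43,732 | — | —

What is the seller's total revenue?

Merging the schedules and taking the best 8: 44,730 (Vantage-1), 43,732 (Vantage-2), 35,635 (Meridian-1), 33,862 (Onyx-1), 33,535 (Meridian-2), 33,059 (Arden-1), 32,421 (Onyx-2), 32,274 (Pike-1)
Next rejected bid: $31,384 (not a price — pay-as-bid).
Each winning unit pays its own bid.
Revenue = 44,730 + 43,732 + 35,635 + 33,862 + 33,535 + 33,059 + 32,421 + 32,274 = $289,248.

Total revenue: $289,248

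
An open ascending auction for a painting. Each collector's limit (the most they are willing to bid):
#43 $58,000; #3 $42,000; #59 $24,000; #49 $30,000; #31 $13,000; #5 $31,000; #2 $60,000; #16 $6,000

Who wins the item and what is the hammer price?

Limits in order: 60,000 (#2) > 58,000 (#43) > 42,000 (#3) > 31,000 (#5) > 30,000 (#49) > 24,000 (#59) > …
#43 is the last rival to drop out, at $58,000; #2 remains and wins at that price.

#2 wins at $58,000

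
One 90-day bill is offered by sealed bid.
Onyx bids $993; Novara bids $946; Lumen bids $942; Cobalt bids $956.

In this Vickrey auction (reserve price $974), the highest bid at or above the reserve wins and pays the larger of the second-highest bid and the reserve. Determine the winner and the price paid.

Vickrey auction (reserve price $974): the highest bid at or above the reserve wins and pays the larger of the second-highest bid and the reserve.
Sorting bids: 993 (Onyx) > 956 (Cobalt) > 946 (Novara) > 942 (Lumen)
Highest eligible bid: Onyx at $993.
max(second-highest $956, reserve $974) = $974.

Onyx pays $974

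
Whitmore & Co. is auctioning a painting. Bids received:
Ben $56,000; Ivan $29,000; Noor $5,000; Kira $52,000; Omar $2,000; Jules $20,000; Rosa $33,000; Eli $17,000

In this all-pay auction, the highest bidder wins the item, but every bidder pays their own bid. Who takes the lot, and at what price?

Ben pays $56,000

All-pay auction: the highest bidder wins the item, but every bidder pays their own bid.
Bids ranked: 56,000 (Ben) > 52,000 (Kira) > 33,000 (Rosa) > 29,000 (Ivan) > 20,000 (Jules) > 17,000 (Eli) > …
Ben wins with the top bid; all bids are sunk regardless.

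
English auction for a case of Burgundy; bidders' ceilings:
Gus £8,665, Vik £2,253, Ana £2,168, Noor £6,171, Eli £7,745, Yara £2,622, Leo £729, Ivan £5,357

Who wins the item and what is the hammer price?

Gus wins at £7,745

Limits ranked: 8,665 (Gus) > 7,745 (Eli) > 6,171 (Noor) > 5,357 (Ivan) > 2,622 (Yara) > 2,253 (Vik) > …
Once the price passes £7,745, only Gus is left; the hammer falls at Eli's limit of £7,745.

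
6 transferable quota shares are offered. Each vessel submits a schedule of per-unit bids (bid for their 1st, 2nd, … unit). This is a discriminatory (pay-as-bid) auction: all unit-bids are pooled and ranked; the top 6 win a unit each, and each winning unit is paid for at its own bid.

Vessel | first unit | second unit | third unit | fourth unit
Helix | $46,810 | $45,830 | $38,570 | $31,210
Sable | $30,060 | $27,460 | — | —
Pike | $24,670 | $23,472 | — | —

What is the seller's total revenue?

Merging the schedules and taking the best 6: 46,810 (Helix-1), 45,830 (Helix-2), 38,570 (Helix-3), 31,210 (Helix-4), 30,060 (Sable-1), 27,460 (Sable-2)
Next rejected bid: $24,670 (not a price — pay-as-bid).
Each winning unit pays its own bid.
Revenue = 46,810 + 45,830 + 38,570 + 31,210 + 30,060 + 27,460 = $219,940.

Total revenue: $219,940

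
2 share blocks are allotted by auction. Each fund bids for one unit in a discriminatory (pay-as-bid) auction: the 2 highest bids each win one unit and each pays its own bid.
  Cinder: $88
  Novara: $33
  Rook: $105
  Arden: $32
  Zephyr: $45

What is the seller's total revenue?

Sorting: 105 (Rook), 88 (Cinder), 45 (Zephyr), 33 (Novara), …
Winners (2 units): Rook, Cinder.
Total revenue = 105 + 88 = $193.

Total revenue: $193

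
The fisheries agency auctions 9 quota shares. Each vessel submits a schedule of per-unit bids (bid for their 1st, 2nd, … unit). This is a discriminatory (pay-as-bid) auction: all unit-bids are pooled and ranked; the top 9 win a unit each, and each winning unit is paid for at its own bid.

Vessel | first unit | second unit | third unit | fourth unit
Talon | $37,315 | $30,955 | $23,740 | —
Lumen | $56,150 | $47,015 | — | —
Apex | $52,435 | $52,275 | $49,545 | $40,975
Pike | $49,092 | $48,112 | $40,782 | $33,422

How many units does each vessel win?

All unit-bids, highest first — top 9: 56,150 (Lumen-1), 52,435 (Apex-1), 52,275 (Apex-2), 49,545 (Apex-3), 49,092 (Pike-1), 48,112 (Pike-2), 47,015 (Lumen-2), 40,975 (Apex-4), 40,782 (Pike-3)
Next rejected bid: $37,315 (not a price — pay-as-bid).
Allocation: Apex 4, Lumen 2, Pike 3.

Apex 4, Lumen 2, Pike 3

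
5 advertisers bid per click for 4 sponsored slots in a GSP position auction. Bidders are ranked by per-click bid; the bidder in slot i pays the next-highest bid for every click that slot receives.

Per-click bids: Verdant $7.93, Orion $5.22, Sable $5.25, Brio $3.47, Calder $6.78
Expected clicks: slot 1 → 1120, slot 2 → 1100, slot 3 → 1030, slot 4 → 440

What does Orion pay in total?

Orion pays $1526.80

Sorting advertisers: $7.93 (Verdant) > $6.78 (Calder) > $5.25 (Sable) > $5.22 (Orion) > $3.47 (Brio)
Orion holds slot 4 → pays next bid $3.47 × 440 clicks = $1526.80.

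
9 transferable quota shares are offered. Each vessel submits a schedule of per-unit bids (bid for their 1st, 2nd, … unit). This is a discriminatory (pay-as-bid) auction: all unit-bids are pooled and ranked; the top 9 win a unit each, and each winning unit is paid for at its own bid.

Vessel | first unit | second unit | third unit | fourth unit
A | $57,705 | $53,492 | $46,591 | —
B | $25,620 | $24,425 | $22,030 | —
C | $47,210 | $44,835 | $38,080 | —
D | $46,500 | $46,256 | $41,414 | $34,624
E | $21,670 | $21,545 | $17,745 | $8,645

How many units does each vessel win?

All unit-bids, highest first — top 9: 57,705 (A-1), 53,492 (A-2), 47,210 (C-1), 46,591 (A-3), 46,500 (D-1), 46,256 (D-2), 44,835 (C-2), 41,414 (D-3), 38,080 (C-3)
Next rejected bid: $34,624 (not a price — pay-as-bid).
Allocation: A 3, C 3, D 3.

A 3, C 3, D 3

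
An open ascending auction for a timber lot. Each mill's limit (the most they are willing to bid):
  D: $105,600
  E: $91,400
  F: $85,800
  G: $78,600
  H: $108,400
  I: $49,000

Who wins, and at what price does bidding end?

H wins at $105,600

Limits ranked: 108,400 (H) > 105,600 (D) > 91,400 (E) > 85,800 (F) > 78,600 (G) > 49,000 (I)
D is the last rival to drop out, at $105,600; H remains and wins at that price.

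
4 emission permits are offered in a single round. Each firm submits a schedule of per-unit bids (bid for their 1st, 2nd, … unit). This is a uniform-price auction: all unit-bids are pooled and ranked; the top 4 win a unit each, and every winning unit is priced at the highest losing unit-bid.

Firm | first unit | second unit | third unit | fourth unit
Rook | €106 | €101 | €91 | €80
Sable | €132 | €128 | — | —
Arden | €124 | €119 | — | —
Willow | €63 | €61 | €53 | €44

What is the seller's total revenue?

Pooled unit-bids ranked (top 4): 132 (Sable-1), 128 (Sable-2), 124 (Arden-1), 119 (Arden-2)
The (k+1)-th unit-bid is €106.
Allocation: Arden 2, Sable 2. Every unit priced at €106.
Revenue = 4 × 106 = €424.

Total revenue: €424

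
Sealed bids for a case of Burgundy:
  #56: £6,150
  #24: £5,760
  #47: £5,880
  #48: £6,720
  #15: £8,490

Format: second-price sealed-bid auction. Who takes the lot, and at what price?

Second-price sealed-bid auction: the highest bidder wins and pays the second-highest bid.
Bids in order: 8,490 (#15) > 6,720 (#48) > 6,150 (#56) > 5,880 (#47) > 5,760 (#24)
Second-price: #15 pays #48's bid of £6,720.

#15 pays £6,720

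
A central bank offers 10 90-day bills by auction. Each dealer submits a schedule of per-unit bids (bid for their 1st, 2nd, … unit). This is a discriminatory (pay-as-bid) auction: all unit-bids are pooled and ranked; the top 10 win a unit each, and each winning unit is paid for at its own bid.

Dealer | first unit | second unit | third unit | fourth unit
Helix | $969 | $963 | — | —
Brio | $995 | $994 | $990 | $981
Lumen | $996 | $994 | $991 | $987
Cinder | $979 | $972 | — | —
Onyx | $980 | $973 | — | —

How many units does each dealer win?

All unit-bids, highest first — top 10: 996 (Lumen-1), 995 (Brio-1), 994 (Brio-2), 994 (Lumen-2), 991 (Lumen-3), 990 (Brio-3), 987 (Lumen-4), 981 (Brio-4), 980 (Onyx-1), 979 (Cinder-1)
Next rejected bid: $973 (not a price — pay-as-bid).
Allocation: Brio 4, Cinder 1, Lumen 4, Onyx 1.

Brio 4, Cinder 1, Lumen 4, Onyx 1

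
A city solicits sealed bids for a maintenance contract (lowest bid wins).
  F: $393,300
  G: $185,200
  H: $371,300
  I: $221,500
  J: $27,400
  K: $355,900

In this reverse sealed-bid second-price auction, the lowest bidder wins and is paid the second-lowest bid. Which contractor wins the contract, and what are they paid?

J is paid $185,200

Rule: the lowest bidder wins and is paid the second-lowest bid.
Bids in order: 27,400 (J) < 185,200 (G) < 221,500 (I) < 355,900 (K) < 371,300 (H) < 393,300 (F)
Second-price: J is paid G's bid of $185,200.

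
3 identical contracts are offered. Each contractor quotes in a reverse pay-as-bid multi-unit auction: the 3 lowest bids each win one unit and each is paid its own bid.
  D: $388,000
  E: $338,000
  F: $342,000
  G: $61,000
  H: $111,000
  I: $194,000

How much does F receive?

Ordering the bids: 61,000 (G), 111,000 (H), 194,000 (I), 338,000 (E), 342,000 (F), …
The 3 lowest are G, H, I.
F does not win → $0.

F is paid $0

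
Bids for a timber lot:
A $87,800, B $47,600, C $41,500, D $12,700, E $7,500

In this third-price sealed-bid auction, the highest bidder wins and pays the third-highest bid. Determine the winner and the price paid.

A pays $41,500

Bids in order: 87,800 (A) > 47,600 (B) > 41,500 (C) > 12,700 (D) > 7,500 (E)
A is highest; pays the third-highest bid, $41,500.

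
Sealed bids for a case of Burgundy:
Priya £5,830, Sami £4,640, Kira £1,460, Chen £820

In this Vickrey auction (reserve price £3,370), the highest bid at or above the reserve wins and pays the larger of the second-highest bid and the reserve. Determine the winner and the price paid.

Vickrey auction (reserve price £3,370): the highest bid at or above the reserve wins and pays the larger of the second-highest bid and the reserve.
Bids ranked: 5,830 (Priya) > 4,640 (Sami) > 1,460 (Kira) > 820 (Chen)
Priya has the top bid at or above the reserve (£5,830).
Second-highest bid £4,640 exceeds the reserve £3,370 → payment £4,640.

Priya pays £4,640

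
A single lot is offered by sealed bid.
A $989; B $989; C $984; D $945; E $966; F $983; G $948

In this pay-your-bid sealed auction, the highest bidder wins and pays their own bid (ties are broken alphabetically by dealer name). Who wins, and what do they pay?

A pays $989

Bids in order: 989 (A) > 989 (B) > 984 (C) > 983 (F) > 966 (E) > 948 (G) > …
Tie at $989 → A wins by tie-break.
First-price: A pays what they bid, $989.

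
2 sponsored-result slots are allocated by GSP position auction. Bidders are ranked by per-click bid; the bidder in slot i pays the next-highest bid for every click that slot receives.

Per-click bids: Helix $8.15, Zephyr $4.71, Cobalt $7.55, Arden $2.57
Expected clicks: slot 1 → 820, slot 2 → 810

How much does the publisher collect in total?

Per-click bids in order: $8.15 (Helix) > $7.55 (Cobalt) > $4.71 (Zephyr) > …
Slot 1: Helix pays $7.55 × 820 = $6191.00
Slot 2: Cobalt pays $4.71 × 810 = $3815.10
Total = $10006.10

Total revenue: $10006.10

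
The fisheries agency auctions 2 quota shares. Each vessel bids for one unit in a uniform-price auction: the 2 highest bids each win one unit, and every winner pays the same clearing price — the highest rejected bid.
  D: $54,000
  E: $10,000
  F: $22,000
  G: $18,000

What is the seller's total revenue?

Total revenue: $36,000

Sorting: 54,000 (D), 22,000 (F), 18,000 (G), 10,000 (E)
Winners (2 units): D, F.
First losing bid is G's $18,000, which sets the uniform price.
Total revenue = 2 × $18,000 = $36,000.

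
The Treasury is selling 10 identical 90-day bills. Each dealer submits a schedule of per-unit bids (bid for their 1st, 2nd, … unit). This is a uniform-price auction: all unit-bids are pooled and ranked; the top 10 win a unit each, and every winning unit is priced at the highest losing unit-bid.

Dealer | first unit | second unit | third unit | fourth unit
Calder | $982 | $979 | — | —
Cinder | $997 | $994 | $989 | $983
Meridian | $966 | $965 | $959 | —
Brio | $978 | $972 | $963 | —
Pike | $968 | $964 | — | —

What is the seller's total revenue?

Merging the schedules and taking the best 10: 997 (Cinder-1), 994 (Cinder-2), 989 (Cinder-3), 983 (Cinder-4), 982 (Calder-1), 979 (Calder-2), 978 (Brio-1), 972 (Brio-2), 968 (Pike-1), 966 (Meridian-1)
First bid not allocated: $965.
Allocation: Brio 2, Calder 2, Cinder 4, Meridian 1, Pike 1. Every unit priced at $965.
Revenue = 10 × 965 = $9,650.

Total revenue: $9,650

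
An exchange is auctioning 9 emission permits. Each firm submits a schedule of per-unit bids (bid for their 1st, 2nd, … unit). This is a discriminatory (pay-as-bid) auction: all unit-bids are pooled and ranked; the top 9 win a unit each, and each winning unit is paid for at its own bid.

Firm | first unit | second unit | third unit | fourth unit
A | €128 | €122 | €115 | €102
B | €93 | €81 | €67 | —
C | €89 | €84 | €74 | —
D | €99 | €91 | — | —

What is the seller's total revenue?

Total revenue: €923

Merging the schedules and taking the best 9: 128 (A-1), 122 (A-2), 115 (A-3), 102 (A-4), 99 (D-1), 93 (B-1), 91 (D-2), 89 (C-1), 84 (C-2)
Next rejected bid: €81 (not a price — pay-as-bid).
Each winning unit pays its own bid.
Revenue = 128 + 122 + 115 + 102 + 99 + 93 + 91 + 89 + 84 = €923.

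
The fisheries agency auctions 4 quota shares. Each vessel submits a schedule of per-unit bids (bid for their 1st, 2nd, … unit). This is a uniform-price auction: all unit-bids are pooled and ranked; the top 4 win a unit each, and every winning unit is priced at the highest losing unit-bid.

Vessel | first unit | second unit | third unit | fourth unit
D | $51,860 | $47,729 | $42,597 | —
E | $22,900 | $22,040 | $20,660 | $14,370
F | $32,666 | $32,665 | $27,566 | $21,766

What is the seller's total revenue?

Merging the schedules and taking the best 4: 51,860 (D-1), 47,729 (D-2), 42,597 (D-3), 32,666 (F-1)
First bid not allocated: $32,665.
Allocation: D 3, F 1. Every unit priced at $32,665.
Revenue = 4 × 32,665 = $130,660.

Total revenue: $130,660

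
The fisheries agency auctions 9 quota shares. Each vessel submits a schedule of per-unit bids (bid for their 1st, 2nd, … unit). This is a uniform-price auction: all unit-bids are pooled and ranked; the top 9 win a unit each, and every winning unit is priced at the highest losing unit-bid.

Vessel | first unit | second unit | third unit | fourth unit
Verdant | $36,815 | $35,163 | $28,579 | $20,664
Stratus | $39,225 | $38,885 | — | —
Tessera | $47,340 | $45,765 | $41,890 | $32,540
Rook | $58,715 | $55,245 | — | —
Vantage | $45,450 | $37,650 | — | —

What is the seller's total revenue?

All unit-bids, highest first — top 9: 58,715 (Rook-1), 55,245 (Rook-2), 47,340 (Tessera-1), 45,765 (Tessera-2), 45,450 (Vantage-1), 41,890 (Tessera-3), 39,225 (Stratus-1), 38,885 (Stratus-2), 37,650 (Vantage-2)
The (k+1)-th unit-bid is $36,815.
Allocation: Rook 2, Stratus 2, Tessera 3, Vantage 2. Every unit priced at $36,815.
Revenue = 9 × 36,815 = $331,335.

Total revenue: $331,335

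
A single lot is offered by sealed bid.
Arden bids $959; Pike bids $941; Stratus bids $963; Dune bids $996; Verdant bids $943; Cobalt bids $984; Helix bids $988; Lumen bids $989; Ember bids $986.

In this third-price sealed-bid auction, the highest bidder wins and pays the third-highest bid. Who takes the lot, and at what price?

Bids ranked: 996 (Dune) > 989 (Lumen) > 988 (Helix) > 986 (Ember) > 984 (Cobalt) > 963 (Stratus) > …
Dune is highest; pays the third-highest bid, $988.

Dune pays $988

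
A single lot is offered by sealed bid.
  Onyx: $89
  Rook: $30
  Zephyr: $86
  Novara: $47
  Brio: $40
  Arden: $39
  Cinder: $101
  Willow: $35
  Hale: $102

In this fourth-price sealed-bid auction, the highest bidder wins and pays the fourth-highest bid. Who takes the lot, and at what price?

Hale pays $86

Sorting bids: 102 (Hale) > 101 (Cinder) > 89 (Onyx) > 86 (Zephyr) > 47 (Novara) > 40 (Brio) > …
Hale is highest; pays the fourth-highest bid, $86.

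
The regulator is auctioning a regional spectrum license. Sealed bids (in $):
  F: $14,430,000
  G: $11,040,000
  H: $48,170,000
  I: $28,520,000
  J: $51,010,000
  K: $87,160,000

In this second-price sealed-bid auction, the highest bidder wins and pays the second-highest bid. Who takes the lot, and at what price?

K pays $51,010,000

Bids ranked: 87,160,000 (K) > 51,010,000 (J) > 48,170,000 (H) > 28,520,000 (I) > 14,430,000 (F) > 11,040,000 (G)
K wins with the highest bid; price is set by the runner-up at $51,010,000.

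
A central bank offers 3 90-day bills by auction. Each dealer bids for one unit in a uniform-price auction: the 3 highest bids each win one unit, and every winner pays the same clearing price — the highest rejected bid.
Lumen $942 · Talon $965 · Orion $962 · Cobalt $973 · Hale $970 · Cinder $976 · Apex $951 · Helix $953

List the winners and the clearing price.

Bids ranked high→low: 976 (Cinder), 973 (Cobalt), 970 (Hale), 965 (Talon), 962 (Orion), …
Top 3: Cinder, Cobalt, Hale.
Highest unsuccessful bid: $965 → clearing price.

Cinder, Cobalt, Hale; each pays $965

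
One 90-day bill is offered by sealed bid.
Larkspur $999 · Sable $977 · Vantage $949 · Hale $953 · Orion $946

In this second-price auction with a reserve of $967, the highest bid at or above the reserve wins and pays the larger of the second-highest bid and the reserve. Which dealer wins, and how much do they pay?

Larkspur pays $977

Rule: the highest bid at or above the reserve wins and pays the larger of the second-highest bid and the reserve.
Sorting bids: 999 (Larkspur) > 977 (Sable) > 953 (Hale) > 949 (Vantage) > 946 (Orion)
Larkspur has the top bid at or above the reserve ($999).
Second-highest bid $977 exceeds the reserve $967 → payment $977.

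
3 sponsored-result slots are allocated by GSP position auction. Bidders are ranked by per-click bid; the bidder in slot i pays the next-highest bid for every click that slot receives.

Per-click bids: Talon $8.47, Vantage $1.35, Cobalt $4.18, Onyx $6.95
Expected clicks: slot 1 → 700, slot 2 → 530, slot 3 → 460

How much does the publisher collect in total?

Total revenue: $7701.40

Ranked by bid: $8.47 (Talon) > $6.95 (Onyx) > $4.18 (Cobalt) > $1.35 (Vantage)
Slot 1: Talon pays $6.95 × 700 = $4865.00
Slot 2: Onyx pays $4.18 × 530 = $2215.40
Slot 3: Cobalt pays $1.35 × 460 = $621.00
Total = $7701.40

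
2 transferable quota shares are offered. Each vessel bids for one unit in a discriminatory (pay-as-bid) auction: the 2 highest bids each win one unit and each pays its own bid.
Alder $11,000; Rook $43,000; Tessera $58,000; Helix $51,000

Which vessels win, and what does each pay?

Tessera $58,000, Helix $51,000

Bids ranked high→low: 58,000 (Tessera), 51,000 (Helix), 43,000 (Rook), 11,000 (Alder)
Top 2: Tessera, Helix.
Each winner pays its own bid: Tessera $58,000, Helix $51,000.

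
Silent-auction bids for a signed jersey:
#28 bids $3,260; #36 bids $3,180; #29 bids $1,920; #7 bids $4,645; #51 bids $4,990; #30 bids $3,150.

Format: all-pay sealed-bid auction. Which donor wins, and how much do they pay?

#51 pays $4,990

Bids in order: 4,990 (#51) > 4,645 (#7) > 3,260 (#28) > 3,180 (#36) > 3,150 (#30) > 1,920 (#29)
#51 is highest and takes the item; every bidder forfeits their bid.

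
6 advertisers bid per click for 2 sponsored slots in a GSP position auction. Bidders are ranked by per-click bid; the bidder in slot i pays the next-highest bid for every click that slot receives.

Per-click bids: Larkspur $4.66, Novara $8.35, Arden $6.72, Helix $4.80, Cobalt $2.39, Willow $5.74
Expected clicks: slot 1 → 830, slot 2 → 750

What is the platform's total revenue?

Total revenue: $9882.60

Ranked by bid: $8.35 (Novara) > $6.72 (Arden) > $5.74 (Willow) > …
Slot 1: Novara pays $6.72 × 830 = $5577.60
Slot 2: Arden pays $5.74 × 750 = $4305.00
Total = $9882.60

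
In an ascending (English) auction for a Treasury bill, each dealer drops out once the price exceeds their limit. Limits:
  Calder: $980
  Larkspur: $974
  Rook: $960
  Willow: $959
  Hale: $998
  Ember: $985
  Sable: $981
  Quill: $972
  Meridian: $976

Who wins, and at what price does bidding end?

Limits in order: 998 (Hale) > 985 (Ember) > 981 (Sable) > 980 (Calder) > 976 (Meridian) > 974 (Larkspur) > …
Once the price passes $985, only Hale is left; the hammer falls at Ember's limit of $985.

Hale wins at $985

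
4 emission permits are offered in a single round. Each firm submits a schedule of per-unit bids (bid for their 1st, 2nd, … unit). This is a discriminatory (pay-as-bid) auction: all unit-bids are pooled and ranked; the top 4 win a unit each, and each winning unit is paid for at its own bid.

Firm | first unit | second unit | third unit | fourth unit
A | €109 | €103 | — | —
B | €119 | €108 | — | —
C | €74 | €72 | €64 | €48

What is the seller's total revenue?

Total revenue: €439

Pooled unit-bids ranked (top 4): 119 (B-1), 109 (A-1), 108 (B-2), 103 (A-2)
Next rejected bid: €74 (not a price — pay-as-bid).
Each winning unit pays its own bid.
Revenue = 119 + 109 + 108 + 103 = €439.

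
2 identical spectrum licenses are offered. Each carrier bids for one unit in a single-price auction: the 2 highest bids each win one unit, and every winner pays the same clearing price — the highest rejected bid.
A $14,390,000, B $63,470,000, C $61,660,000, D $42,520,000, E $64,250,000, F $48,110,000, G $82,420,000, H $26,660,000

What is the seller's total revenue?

Total revenue: $126,940,000

Ordering the bids: 82,420,000 (G), 64,250,000 (E), 63,470,000 (B), 61,660,000 (C), …
Winners (2 units): G, E.
Highest unsuccessful bid: $63,470,000 → clearing price.
Total revenue = 2 × $63,470,000 = $126,940,000.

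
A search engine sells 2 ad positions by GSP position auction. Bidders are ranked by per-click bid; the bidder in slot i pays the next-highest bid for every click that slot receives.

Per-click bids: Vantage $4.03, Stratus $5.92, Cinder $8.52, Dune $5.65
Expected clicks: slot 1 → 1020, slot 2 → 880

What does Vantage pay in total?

Vantage pays $0.00

Ranked by bid: $8.52 (Cinder) > $5.92 (Stratus) > $5.65 (Dune) > …
Vantage ranks below slot 2 → no slot, pays nothing.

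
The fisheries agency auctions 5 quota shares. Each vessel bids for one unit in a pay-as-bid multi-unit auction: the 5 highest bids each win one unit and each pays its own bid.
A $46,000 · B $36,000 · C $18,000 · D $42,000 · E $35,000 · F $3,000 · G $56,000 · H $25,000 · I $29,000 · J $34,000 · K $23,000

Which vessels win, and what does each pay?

Sorting: 56,000 (G), 46,000 (A), 42,000 (D), 36,000 (B), 35,000 (E), 34,000 (J), 29,000 (I), …
Winners (5 units): G, A, D, B, E.
Each winner pays its own bid: G $56,000, A $46,000, D $42,000, B $36,000, E $35,000.

G $56,000, A $46,000, D $42,000, B $36,000, E $35,000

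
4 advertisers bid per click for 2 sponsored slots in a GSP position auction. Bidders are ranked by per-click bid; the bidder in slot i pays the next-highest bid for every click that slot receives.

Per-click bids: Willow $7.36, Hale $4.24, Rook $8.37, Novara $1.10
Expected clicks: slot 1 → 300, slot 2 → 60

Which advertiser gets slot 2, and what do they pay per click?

Willow; $4.24 per click

Per-click bids in order: $8.37 (Rook) > $7.36 (Willow) > $4.24 (Hale) > …
Slot 2 goes to the second-ranked bidder, Willow, who pays the next bid down: $4.24/click.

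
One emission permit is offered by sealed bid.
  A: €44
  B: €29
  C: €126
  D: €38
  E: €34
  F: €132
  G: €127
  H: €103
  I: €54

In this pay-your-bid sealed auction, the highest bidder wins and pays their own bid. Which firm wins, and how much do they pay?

F pays €132

Sorting bids: 132 (F) > 127 (G) > 126 (C) > 103 (H) > 54 (I) > 44 (A) > …
F has the highest bid and pays exactly that: €132.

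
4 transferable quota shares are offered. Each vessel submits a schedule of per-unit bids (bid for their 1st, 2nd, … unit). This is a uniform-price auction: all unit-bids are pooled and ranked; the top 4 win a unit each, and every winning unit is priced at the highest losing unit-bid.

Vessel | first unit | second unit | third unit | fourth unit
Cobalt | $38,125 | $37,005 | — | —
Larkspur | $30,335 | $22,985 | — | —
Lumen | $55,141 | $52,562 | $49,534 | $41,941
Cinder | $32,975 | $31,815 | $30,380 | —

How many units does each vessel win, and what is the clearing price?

Merging the schedules and taking the best 4: 55,141 (Lumen-1), 52,562 (Lumen-2), 49,534 (Lumen-3), 41,941 (Lumen-4)
First bid not allocated: $38,125.
Allocation: Lumen 4.

Lumen 4; clearing price $38,125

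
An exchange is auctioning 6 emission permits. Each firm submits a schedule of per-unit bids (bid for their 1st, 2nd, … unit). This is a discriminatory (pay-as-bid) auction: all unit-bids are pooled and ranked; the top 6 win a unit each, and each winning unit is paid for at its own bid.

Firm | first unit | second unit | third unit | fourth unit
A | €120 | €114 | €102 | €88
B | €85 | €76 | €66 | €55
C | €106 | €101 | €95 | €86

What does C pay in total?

Merging the schedules and taking the best 6: 120 (A-1), 114 (A-2), 106 (C-1), 102 (A-3), 101 (C-2), 95 (C-3)
Next rejected bid: €88 (not a price — pay-as-bid).
C's winning unit-bids: 106 + 101 + 95 = €302.

C pays €302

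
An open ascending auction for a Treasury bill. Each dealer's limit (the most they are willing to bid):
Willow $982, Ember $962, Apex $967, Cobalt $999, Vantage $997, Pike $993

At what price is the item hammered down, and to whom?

Rule: the price rises until one bidder remains; the winner pays the price at which the last rival dropped out.
Limits in order: 999 (Cobalt) > 997 (Vantage) > 993 (Pike) > 982 (Willow) > 967 (Apex) > 962 (Ember)
Once the price passes $997, only Cobalt is left; the hammer falls at Vantage's limit of $997.

Cobalt wins at $997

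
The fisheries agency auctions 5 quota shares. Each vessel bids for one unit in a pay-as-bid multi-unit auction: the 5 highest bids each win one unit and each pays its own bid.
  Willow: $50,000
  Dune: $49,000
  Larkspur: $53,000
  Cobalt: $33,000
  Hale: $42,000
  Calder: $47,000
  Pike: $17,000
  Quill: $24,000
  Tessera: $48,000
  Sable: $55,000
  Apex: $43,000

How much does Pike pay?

Pike pays $0

Bids ranked high→low: 55,000 (Sable), 53,000 (Larkspur), 50,000 (Willow), 49,000 (Dune), 48,000 (Tessera), 47,000 (Calder), 43,000 (Apex), …
Winners (5 units): Sable, Larkspur, Willow, Dune, Tessera.
Pike does not win → $0.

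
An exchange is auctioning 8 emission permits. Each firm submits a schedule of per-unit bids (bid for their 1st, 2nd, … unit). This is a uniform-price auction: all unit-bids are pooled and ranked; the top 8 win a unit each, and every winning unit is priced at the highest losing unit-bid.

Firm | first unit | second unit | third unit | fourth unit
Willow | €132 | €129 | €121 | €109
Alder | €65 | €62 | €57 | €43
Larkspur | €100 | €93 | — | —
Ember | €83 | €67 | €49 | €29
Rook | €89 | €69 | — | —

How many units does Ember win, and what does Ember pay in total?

Pooled unit-bids ranked (top 8): 132 (Willow-1), 129 (Willow-2), 121 (Willow-3), 109 (Willow-4), 100 (Larkspur-1), 93 (Larkspur-2), 89 (Rook-1), 83 (Ember-1)
First bid not allocated: €69.
Ember wins 1 unit(s) at €69 each.

Ember: 1 unit, pays €69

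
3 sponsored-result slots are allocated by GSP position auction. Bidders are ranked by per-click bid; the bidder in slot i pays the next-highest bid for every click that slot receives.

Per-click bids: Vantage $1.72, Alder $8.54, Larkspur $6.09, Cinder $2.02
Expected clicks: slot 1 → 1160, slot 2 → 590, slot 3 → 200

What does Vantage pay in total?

Per-click bids in order: $8.54 (Alder) > $6.09 (Larkspur) > $2.02 (Cinder) > $1.72 (Vantage)
Vantage ranks below slot 3 → no slot, pays nothing.

Vantage pays $0.00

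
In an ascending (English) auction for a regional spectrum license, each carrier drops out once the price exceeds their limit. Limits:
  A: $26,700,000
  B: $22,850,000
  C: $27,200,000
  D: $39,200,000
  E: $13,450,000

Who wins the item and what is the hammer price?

D wins at $27,200,000

Limits ranked: 39,200,000 (D) > 27,200,000 (C) > 26,700,000 (A) > 22,850,000 (B) > 13,450,000 (E)
Bidding ends when C exits at $27,200,000; D takes it.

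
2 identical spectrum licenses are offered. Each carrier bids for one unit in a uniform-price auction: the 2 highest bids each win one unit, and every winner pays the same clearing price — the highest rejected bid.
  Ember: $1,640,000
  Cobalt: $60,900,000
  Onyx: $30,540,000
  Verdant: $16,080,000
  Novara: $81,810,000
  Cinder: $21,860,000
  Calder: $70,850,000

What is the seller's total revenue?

Ordering the bids: 81,810,000 (Novara), 70,850,000 (Calder), 60,900,000 (Cobalt), 30,540,000 (Onyx), …
The 2 highest are Novara, Calder.
First losing bid is Cobalt's $60,900,000, which sets the uniform price.
Total revenue = 2 × $60,900,000 = $121,800,000.

Total revenue: $121,800,000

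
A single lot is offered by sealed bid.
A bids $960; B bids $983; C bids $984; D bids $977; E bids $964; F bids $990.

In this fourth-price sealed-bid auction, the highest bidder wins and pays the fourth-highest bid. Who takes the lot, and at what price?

F pays $977

Rule: the highest bidder wins and pays the fourth-highest bid.
Sorting bids: 990 (F) > 984 (C) > 983 (B) > 977 (D) > 964 (E) > 960 (A)
F is highest; pays the fourth-highest bid, $977.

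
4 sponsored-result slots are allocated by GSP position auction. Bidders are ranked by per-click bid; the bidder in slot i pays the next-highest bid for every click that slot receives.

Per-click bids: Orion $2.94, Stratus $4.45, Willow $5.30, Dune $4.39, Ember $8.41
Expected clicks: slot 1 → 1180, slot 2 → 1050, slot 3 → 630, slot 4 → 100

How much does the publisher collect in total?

Ranked by bid: $8.41 (Ember) > $5.30 (Willow) > $4.45 (Stratus) > $4.39 (Dune) > $2.94 (Orion)
Slot 1: Ember pays $5.30 × 1180 = $6254.00
Slot 2: Willow pays $4.45 × 1050 = $4672.50
Slot 3: Stratus pays $4.39 × 630 = $2765.70
Slot 4: Dune pays $2.94 × 100 = $294.00
Total = $13986.20

Total revenue: $13986.20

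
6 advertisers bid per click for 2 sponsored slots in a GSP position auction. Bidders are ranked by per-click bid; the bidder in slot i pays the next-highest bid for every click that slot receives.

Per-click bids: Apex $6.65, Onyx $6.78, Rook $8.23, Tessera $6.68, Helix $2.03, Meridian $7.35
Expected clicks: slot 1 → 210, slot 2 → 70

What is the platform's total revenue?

Per-click bids in order: $8.23 (Rook) > $7.35 (Meridian) > $6.78 (Onyx) > …
Slot 1: Rook pays $7.35 × 210 = $1543.50
Slot 2: Meridian pays $6.78 × 70 = $474.60
Total = $2018.10

Total revenue: $2018.10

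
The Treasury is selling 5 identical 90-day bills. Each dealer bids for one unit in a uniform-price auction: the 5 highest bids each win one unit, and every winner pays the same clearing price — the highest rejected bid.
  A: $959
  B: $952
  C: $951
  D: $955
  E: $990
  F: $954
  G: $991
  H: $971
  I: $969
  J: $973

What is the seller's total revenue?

Total revenue: $4,795

Ordering the bids: 991 (G), 990 (E), 973 (J), 971 (H), 969 (I), 959 (A), 955 (D), …
The 5 highest are G, E, J, H, I.
Clearing price = highest rejected bid = $959.
Total revenue = 5 × $959 = $4,795.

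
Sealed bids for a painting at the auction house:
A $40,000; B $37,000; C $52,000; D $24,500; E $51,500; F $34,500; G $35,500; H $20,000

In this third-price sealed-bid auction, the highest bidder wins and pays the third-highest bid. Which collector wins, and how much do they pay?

C pays $40,000

Rule: the highest bidder wins and pays the third-highest bid.
Sorting bids: 52,000 (C) > 51,500 (E) > 40,000 (A) > 37,000 (B) > 35,500 (G) > 34,500 (F) > …
C wins; payment is bid #3 in the ranking = $40,000.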